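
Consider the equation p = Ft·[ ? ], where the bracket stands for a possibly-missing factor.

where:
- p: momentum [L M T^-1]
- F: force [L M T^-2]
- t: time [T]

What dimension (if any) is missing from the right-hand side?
Nothing is missing — the bracketed factor must be dimensionless.

p has dimensions [L M T^-1] and Ft already has dimensions [L M T^-1], so p = Ft is dimensionally complete.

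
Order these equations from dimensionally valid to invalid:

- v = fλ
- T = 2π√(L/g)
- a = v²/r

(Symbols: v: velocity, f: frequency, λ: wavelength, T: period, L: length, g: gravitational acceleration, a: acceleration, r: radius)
Dimensionally correct: v = fλ, T = 2π√(L/g), a = v²/r
Dimensionally incorrect: none
Ordered (correct first, then incorrect): v = fλ, T = 2π√(L/g), a = v²/r

- v = fλ: LHS [L T^-1], RHS [L T^-1] → correct ✓
- T = 2π√(L/g): LHS [T], RHS [T] → correct ✓
- a = v²/r: LHS [L T^-2], RHS [L T^-2] → correct ✓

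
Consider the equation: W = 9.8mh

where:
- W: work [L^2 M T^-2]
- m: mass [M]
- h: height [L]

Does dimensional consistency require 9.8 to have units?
Yes

W has dimensions [L^2 M T^-2], while mh alone has dimensions [L M]. For the equation to balance, the factor 9.8 must carry dimensions [L T^-2] — it is a dimensional constant (a numerical value of a physical quantity with its units suppressed), not a pure number.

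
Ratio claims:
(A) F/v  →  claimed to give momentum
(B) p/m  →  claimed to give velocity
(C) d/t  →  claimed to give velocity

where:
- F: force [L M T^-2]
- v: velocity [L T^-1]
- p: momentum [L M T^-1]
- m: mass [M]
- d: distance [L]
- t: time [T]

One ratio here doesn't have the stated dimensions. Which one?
(A) F/v does not give momentum

(A) F/v: [M T^-1] ≠ momentum [L M T^-1] ✗
(B) p/m: [L T^-1] = velocity [L T^-1] ✓
(C) d/t: [L T^-1] = velocity [L T^-1] ✓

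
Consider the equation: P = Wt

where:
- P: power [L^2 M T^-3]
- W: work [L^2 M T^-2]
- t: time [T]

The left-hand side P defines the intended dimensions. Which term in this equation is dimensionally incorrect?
The right-hand side term Wt

P has dimensions [L^2 M T^-3], but Wt has dimensions [L^2 M T^-1], so the term Wt is dimensionally wrong for P.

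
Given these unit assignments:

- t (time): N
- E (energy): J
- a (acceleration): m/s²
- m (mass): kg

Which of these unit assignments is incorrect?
t

The variable t (time) should have units s, not N.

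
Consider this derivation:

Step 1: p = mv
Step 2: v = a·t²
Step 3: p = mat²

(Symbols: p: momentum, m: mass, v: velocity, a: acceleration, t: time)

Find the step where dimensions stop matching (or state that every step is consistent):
Step 2

Step 1: p = mv → LHS [L M T^-1], RHS [L M T^-1] ✓
Step 2: v = a·t² → LHS [L T^-1], RHS [L] ✗

The first dimensional inconsistency appears in step 2: v = a·t²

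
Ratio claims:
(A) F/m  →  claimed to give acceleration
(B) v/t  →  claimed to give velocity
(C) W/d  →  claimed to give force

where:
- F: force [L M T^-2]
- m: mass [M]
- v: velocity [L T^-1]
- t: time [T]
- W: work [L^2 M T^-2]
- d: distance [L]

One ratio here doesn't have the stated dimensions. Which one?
(B) v/t does not give velocity

(A) F/m: [L T^-2] = acceleration [L T^-2] ✓
(B) v/t: [L T^-2] ≠ velocity [L T^-1] ✗
(C) W/d: [L M T^-2] = force [L M T^-2] ✓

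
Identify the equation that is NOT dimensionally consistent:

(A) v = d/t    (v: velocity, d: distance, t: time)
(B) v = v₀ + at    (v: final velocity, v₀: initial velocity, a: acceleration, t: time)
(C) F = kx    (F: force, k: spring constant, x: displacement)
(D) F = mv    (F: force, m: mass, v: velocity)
(D) F = mv

The equation (D) F = mv is dimensionally incorrect.

LHS (F): [L M T^-2]
RHS (mv): [L M T^-1] ✗

The dimensions do not match. The other three equations balance.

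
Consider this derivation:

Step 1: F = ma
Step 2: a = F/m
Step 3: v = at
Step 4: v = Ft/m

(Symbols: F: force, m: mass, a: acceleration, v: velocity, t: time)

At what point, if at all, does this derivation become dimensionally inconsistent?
No step introduces an error — all steps are dimensionally consistent.

Step 1: F = ma → LHS [L M T^-2], RHS [L M T^-2] ✓
Step 2: a = F/m → LHS [L T^-2], RHS [L T^-2] ✓
Step 3: v = at → LHS [L T^-1], RHS [L T^-1] ✓
Step 4: v = Ft/m → LHS [L T^-1], RHS [L T^-1] ✓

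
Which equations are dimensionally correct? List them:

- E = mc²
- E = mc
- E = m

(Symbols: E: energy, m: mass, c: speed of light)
Dimensionally correct: E = mc²
Dimensionally incorrect: E = mc, E = m
Ordered (correct first, then incorrect): E = mc², E = mc, E = m

- E = mc²: LHS [L^2 M T^-2], RHS [L^2 M T^-2] → correct ✓
- E = mc: LHS [L^2 M T^-2], RHS [L M T^-1] → incorrect ✗
- E = m: LHS [L^2 M T^-2], RHS [M] → incorrect ✗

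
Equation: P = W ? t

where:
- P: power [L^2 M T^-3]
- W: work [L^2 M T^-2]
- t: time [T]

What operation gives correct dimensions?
division (÷): P = W ÷ t

P [L^2 M T^-3]; W [L^2 M T^-2]; t [T].
W × t → [L^2 M T^-1] ✗
W ÷ t → [L^2 M T^-3] ✓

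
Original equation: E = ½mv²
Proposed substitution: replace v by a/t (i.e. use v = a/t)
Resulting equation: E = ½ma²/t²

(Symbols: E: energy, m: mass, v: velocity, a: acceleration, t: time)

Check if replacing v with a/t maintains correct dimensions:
No

[v] = [L T^-1] and [a/t] = [L T^-3]. These differ, so the substitution replaces a quantity by one of different dimensions and the result E = ½ma²/t² has LHS [L^2 M T^-2] vs RHS [L^2 M T^-6] — inconsistent.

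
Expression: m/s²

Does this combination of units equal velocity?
No

The expression m/s² has dimensions [L T^-2], but velocity has dimensions [L T^-1].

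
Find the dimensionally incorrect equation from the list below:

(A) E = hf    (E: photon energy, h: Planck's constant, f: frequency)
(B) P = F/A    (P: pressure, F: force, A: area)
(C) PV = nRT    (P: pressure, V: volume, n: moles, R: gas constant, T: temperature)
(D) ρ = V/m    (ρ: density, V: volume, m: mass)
(D) ρ = V/m

The equation (D) ρ = V/m is dimensionally incorrect.

LHS (ρ): [L^-3 M]
RHS (V/m): [L^3 M^-1] ✗

The dimensions do not match. The other three equations balance.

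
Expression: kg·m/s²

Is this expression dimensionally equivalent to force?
Yes

The expression kg·m/s² has dimensions [L M T^-2], which is exactly force [L M T^-2].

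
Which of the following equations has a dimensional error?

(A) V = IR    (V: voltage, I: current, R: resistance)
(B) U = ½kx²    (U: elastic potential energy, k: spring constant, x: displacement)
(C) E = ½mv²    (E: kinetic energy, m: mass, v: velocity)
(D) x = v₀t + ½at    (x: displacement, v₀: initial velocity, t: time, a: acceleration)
(D) x = v₀t + ½at

The equation (D) x = v₀t + ½at is dimensionally incorrect.

LHS (x): [L]
RHS terms:
  - v₀t: [L] ✓
  - ½at: [L T^-1] ✗ (does not match LHS)

The dimensions do not match. The other three equations balance.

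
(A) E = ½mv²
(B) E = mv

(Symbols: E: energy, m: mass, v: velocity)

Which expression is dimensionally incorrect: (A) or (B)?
(B)

(A) E = ½mv²: LHS [L^2 M T^-2], RHS [L^2 M T^-2] ✓
(B) E = mv: LHS [L^2 M T^-2], RHS [L M T^-1] ✗

Expression (B) E = mv is dimensionally incorrect.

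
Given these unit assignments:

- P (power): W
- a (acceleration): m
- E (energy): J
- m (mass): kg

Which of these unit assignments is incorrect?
a

The variable a (acceleration) should have units m/s², not m.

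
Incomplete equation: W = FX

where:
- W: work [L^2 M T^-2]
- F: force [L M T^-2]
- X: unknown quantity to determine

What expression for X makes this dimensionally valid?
X = d (distance), dimensions [L]

W has dimensions [L^2 M T^-2]; the rest of the RHS (F) has dimensions [L M T^-2].
So X must have dimensions [L] — X = d (distance).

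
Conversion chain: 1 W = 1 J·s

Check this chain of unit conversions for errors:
The chain is incorrect (it contains an error).

Incorrect: Watt is J/s, not J·s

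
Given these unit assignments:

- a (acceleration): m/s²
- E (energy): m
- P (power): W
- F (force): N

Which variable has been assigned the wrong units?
E

The variable E (energy) should have units J, not m.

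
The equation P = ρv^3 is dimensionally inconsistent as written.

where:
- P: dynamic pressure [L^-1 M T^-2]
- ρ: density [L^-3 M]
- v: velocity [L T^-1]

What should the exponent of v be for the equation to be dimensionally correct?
The exponent of v should be 2: P = ρv^2

The LHS P has dimensions [L^-1 M T^-2]; v has dimensions [L T^-1].
As written, the RHS ρv^3 (exponent 3 on v) has dimensions [M T^-3], which does not match.
With exponent 2, the RHS ρv^2 has dimensions [L^-1 M T^-2], matching the LHS.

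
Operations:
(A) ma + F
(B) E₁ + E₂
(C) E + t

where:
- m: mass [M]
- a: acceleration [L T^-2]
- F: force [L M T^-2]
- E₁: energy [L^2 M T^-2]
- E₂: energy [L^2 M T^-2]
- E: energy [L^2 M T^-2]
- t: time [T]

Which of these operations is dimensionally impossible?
(C) E + t

(A) ma + F: ma [L M T^-2] and F [L M T^-2] — same dimensions ✓
(B) E₁ + E₂: E₁ [L^2 M T^-2] and E₂ [L^2 M T^-2] — same dimensions ✓
(C) E + t: E [L^2 M T^-2] and t [T] — different dimensions cannot be added/subtracted ✗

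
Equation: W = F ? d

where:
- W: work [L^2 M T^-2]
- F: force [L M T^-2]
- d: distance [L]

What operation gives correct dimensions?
multiplication (×): W = F × d

W [L^2 M T^-2]; F [L M T^-2]; d [L].
F × d → [L^2 M T^-2] ✓
F ÷ d → [M T^-2] ✗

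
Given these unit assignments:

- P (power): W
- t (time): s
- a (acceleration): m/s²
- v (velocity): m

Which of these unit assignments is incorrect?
v

The variable v (velocity) should have units m/s, not m.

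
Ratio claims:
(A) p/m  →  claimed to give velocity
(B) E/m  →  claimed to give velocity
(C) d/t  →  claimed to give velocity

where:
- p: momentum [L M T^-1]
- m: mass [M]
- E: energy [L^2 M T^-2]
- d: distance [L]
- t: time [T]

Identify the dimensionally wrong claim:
(B) E/m does not give velocity

(A) p/m: [L T^-1] = velocity [L T^-1] ✓
(B) E/m: [L^2 T^-2] ≠ velocity [L T^-1] ✗
(C) d/t: [L T^-1] = velocity [L T^-1] ✓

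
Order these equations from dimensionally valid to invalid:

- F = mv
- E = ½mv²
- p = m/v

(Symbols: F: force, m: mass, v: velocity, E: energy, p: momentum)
Dimensionally correct: E = ½mv²
Dimensionally incorrect: F = mv, p = m/v
Ordered (correct first, then incorrect): E = ½mv², F = mv, p = m/v

- F = mv: LHS [L M T^-2], RHS [L M T^-1] → incorrect ✗
- E = ½mv²: LHS [L^2 M T^-2], RHS [L^2 M T^-2] → correct ✓
- p = m/v: LHS [L M T^-1], RHS [L^-1 M T] → incorrect ✗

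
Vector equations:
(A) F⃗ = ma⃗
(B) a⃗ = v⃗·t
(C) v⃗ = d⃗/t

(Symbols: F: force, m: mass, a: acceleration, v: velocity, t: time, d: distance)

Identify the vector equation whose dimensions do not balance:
(B) a⃗ = v⃗·t

(A) F⃗ = ma⃗: LHS [L M T^-2], RHS [L M T^-2] ✓ — Force and acceleration are vectors, mass is a scalar
(B) a⃗ = v⃗·t: LHS [L T^-2], RHS [L] ✗ — acceleration is velocity per time; should be v⃗/t
(C) v⃗ = d⃗/t: LHS [L T^-1], RHS [L T^-1] ✓ — displacement (vector) divided by time (scalar)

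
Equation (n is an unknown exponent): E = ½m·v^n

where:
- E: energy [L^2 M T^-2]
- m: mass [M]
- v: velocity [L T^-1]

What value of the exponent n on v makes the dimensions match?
n = 2

E has dimensions [L^2 M T^-2]; v has dimensions [L T^-1].
The rest of the RHS has dimensions [M], so v^n must supply [L^2 T^-2].
With n = 2: ½m·v^2 has dimensions [L^2 M T^-2], matching the LHS ✓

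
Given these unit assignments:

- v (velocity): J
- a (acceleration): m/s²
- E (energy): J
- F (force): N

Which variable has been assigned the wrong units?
v

The variable v (velocity) should have units m/s, not J.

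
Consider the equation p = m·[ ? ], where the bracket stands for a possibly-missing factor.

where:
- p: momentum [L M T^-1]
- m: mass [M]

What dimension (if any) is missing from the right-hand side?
[L T^-1] — velocity (e.g. v)

p has dimensions [L M T^-1]; m has dimensions [M].
The bracketed factor must supply [L M T^-1] / [M] = [L T^-1].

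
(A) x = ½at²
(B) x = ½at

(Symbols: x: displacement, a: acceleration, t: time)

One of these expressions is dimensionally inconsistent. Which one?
(B)

(A) x = ½at²: LHS [L], RHS [L] ✓
(B) x = ½at: LHS [L], RHS [L T^-1] ✗

Expression (B) x = ½at is dimensionally incorrect.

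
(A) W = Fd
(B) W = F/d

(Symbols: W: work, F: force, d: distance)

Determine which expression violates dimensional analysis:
(B)

(A) W = Fd: LHS [L^2 M T^-2], RHS [L^2 M T^-2] ✓
(B) W = F/d: LHS [L^2 M T^-2], RHS [M T^-2] ✗

Expression (B) W = F/d is dimensionally incorrect.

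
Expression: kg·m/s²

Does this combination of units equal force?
Yes

The expression kg·m/s² has dimensions [L M T^-2], which is exactly force [L M T^-2].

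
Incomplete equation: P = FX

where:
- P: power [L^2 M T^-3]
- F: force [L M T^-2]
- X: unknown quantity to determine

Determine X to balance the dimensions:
X = v (velocity), dimensions [L T^-1]

P has dimensions [L^2 M T^-3]; the rest of the RHS (F) has dimensions [L M T^-2].
So X must have dimensions [L T^-1] — X = v (velocity).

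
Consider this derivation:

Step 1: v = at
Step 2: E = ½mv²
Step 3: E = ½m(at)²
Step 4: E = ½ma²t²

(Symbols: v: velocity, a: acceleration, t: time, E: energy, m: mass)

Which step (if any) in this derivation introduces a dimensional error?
No step introduces an error — all steps are dimensionally consistent.

Step 1: v = at → LHS [L T^-1], RHS [L T^-1] ✓
Step 2: E = ½mv² → LHS [L^2 M T^-2], RHS [L^2 M T^-2] ✓
Step 3: E = ½m(at)² → LHS [L^2 M T^-2], RHS [L^2 M T^-2] ✓
Step 4: E = ½ma²t² → LHS [L^2 M T^-2], RHS [L^2 M T^-2] ✓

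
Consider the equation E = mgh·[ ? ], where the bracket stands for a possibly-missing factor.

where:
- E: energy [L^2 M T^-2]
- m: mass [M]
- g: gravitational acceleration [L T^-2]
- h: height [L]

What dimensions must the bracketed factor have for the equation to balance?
Nothing is missing — the bracketed factor must be dimensionless.

E has dimensions [L^2 M T^-2] and mgh already has dimensions [L^2 M T^-2], so E = mgh is dimensionally complete.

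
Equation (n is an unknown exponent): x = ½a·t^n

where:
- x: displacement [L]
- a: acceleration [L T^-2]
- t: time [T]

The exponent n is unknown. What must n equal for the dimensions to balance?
n = 2

x has dimensions [L]; t has dimensions [T].
The rest of the RHS has dimensions [L T^-2], so t^n must supply [T^2].
With n = 2: ½a·t^2 has dimensions [L], matching the LHS ✓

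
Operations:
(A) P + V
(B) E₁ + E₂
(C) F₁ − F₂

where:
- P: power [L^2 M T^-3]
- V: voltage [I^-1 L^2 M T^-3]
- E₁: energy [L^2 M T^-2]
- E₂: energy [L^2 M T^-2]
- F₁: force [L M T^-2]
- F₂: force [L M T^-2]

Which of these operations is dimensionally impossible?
(A) P + V

(A) P + V: P [L^2 M T^-3] and V [I^-1 L^2 M T^-3] — different dimensions cannot be added/subtracted ✗
(B) E₁ + E₂: E₁ [L^2 M T^-2] and E₂ [L^2 M T^-2] — same dimensions ✓
(C) F₁ − F₂: F₁ [L M T^-2] and F₂ [L M T^-2] — same dimensions ✓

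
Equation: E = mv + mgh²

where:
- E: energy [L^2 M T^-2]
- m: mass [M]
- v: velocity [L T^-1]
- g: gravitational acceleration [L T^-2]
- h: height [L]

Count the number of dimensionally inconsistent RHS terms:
2

LHS E: [L^2 M T^-2]
- mv: [L M T^-1] ✗
- mgh²: [L^3 M T^-2] ✗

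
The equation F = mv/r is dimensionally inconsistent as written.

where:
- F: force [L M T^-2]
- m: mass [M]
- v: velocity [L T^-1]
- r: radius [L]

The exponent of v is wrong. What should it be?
The exponent of v should be 2: F = mv^2/r

The LHS F has dimensions [L M T^-2]; v has dimensions [L T^-1].
As written, the RHS mv/r (exponent 1 on v) has dimensions [M T^-1], which does not match.
With exponent 2, the RHS mv^2/r has dimensions [L M T^-2], matching the LHS.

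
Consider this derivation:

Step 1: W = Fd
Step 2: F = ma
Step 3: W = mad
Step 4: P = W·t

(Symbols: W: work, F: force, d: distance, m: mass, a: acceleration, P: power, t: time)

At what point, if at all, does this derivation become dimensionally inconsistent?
Step 4

Step 1: W = Fd → LHS [L^2 M T^-2], RHS [L^2 M T^-2] ✓
Step 2: F = ma → LHS [L M T^-2], RHS [L M T^-2] ✓
Step 3: W = mad → LHS [L^2 M T^-2], RHS [L^2 M T^-2] ✓
Step 4: P = W·t → LHS [L^2 M T^-3], RHS [L^2 M T^-1] ✗

The first dimensional inconsistency appears in step 4: P = W·t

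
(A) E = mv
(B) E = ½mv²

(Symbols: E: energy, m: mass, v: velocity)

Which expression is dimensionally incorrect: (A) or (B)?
(A)

(A) E = mv: LHS [L^2 M T^-2], RHS [L M T^-1] ✗
(B) E = ½mv²: LHS [L^2 M T^-2], RHS [L^2 M T^-2] ✓

Expression (A) E = mv is dimensionally incorrect.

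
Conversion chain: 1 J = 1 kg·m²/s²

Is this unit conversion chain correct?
The chain is correct (no errors).

Correct: Joule is defined as kg·m²/s²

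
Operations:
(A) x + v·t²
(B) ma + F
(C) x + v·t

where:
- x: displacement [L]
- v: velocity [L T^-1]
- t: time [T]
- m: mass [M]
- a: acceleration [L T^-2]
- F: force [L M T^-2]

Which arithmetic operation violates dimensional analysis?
(A) x + v·t²

(A) x + v·t²: x [L] and v·t² [L T] — different dimensions cannot be added/subtracted ✗
(B) ma + F: ma [L M T^-2] and F [L M T^-2] — same dimensions ✓
(C) x + v·t: x [L] and v·t [L] — same dimensions ✓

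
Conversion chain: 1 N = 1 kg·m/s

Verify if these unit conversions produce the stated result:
The chain is incorrect (it contains an error).

Incorrect: Newton is kg·m/s², not kg·m/s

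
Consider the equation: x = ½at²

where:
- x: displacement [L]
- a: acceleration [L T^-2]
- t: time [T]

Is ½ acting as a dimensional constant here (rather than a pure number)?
No

x has dimensions [L] and at² already has dimensions [L], so the equation balances without ½ contributing any dimensions. ½ is a pure (dimensionless) number; changing or removing it would not affect dimensional consistency.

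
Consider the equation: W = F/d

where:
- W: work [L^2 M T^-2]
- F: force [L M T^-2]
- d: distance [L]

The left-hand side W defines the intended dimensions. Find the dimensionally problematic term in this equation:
The right-hand side term F/d

W has dimensions [L^2 M T^-2], but F/d has dimensions [M T^-2], so the term F/d is dimensionally wrong for W.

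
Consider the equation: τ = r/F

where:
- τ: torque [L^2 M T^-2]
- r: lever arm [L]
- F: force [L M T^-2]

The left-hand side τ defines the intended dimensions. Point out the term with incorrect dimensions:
The right-hand side term r/F

τ has dimensions [L^2 M T^-2], but r/F has dimensions [M^-1 T^2], so the term r/F is dimensionally wrong for τ.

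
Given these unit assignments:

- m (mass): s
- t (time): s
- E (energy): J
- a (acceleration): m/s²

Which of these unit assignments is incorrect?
m

The variable m (mass) should have units kg, not s.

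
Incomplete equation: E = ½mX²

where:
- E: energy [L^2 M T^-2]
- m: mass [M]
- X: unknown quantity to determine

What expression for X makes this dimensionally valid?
X = v (velocity), dimensions [L T^-1]

E has dimensions [L^2 M T^-2]; the rest of the RHS (½m) has dimensions [M].
So X² must have dimensions [L^2 T^-2], i.e. X has dimensions [L T^-1] — X = v (velocity).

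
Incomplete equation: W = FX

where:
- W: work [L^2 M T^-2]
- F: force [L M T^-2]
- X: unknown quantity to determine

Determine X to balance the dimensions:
X = d (distance), dimensions [L]

W has dimensions [L^2 M T^-2]; the rest of the RHS (F) has dimensions [L M T^-2].
So X must have dimensions [L] — X = d (distance).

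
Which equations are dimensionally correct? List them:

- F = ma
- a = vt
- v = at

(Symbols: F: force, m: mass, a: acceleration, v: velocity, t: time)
Dimensionally correct: F = ma, v = at
Dimensionally incorrect: a = vt
Ordered (correct first, then incorrect): F = ma, v = at, a = vt

- F = ma: LHS [L M T^-2], RHS [L M T^-2] → correct ✓
- a = vt: LHS [L T^-2], RHS [L] → incorrect ✗
- v = at: LHS [L T^-1], RHS [L T^-1] → correct ✓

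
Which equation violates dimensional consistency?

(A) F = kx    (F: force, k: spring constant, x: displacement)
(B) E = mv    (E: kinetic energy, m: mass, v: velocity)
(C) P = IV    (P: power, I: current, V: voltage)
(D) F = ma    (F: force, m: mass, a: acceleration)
(B) E = mv

The equation (B) E = mv is dimensionally incorrect.

LHS (E): [L^2 M T^-2]
RHS (mv): [L M T^-1] ✗

The dimensions do not match. The other three equations balance.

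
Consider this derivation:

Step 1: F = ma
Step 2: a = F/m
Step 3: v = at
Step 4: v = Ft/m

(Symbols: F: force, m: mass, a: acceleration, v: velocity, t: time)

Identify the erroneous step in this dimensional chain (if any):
No step introduces an error — all steps are dimensionally consistent.

Step 1: F = ma → LHS [L M T^-2], RHS [L M T^-2] ✓
Step 2: a = F/m → LHS [L T^-2], RHS [L T^-2] ✓
Step 3: v = at → LHS [L T^-1], RHS [L T^-1] ✓
Step 4: v = Ft/m → LHS [L T^-1], RHS [L T^-1] ✓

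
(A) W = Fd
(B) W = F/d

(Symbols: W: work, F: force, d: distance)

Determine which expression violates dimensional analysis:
(B)

(A) W = Fd: LHS [L^2 M T^-2], RHS [L^2 M T^-2] ✓
(B) W = F/d: LHS [L^2 M T^-2], RHS [M T^-2] ✗

Expression (B) W = F/d is dimensionally incorrect.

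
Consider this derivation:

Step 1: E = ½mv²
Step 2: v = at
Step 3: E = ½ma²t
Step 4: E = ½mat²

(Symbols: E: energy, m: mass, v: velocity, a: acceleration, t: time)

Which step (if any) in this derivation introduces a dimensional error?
Step 3

Step 1: E = ½mv² → LHS [L^2 M T^-2], RHS [L^2 M T^-2] ✓
Step 2: v = at → LHS [L T^-1], RHS [L T^-1] ✓
Step 3: E = ½ma²t → LHS [L^2 M T^-2], RHS [L^2 M T^-3] ✗

The first dimensional inconsistency appears in step 3: E = ½ma²t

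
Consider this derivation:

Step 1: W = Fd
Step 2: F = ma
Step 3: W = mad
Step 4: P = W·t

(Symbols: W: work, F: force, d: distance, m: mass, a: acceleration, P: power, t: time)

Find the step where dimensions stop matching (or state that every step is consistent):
Step 4

Step 1: W = Fd → LHS [L^2 M T^-2], RHS [L^2 M T^-2] ✓
Step 2: F = ma → LHS [L M T^-2], RHS [L M T^-2] ✓
Step 3: W = mad → LHS [L^2 M T^-2], RHS [L^2 M T^-2] ✓
Step 4: P = W·t → LHS [L^2 M T^-3], RHS [L^2 M T^-1] ✗

The first dimensional inconsistency appears in step 4: P = W·t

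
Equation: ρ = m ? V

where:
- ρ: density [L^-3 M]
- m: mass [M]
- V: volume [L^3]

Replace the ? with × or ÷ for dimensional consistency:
division (÷): ρ = m ÷ V

ρ [L^-3 M]; m [M]; V [L^3].
m × V → [L^3 M] ✗
m ÷ V → [L^-3 M] ✓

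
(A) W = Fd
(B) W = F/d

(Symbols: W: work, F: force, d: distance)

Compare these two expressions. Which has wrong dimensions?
(B)

(A) W = Fd: LHS [L^2 M T^-2], RHS [L^2 M T^-2] ✓
(B) W = F/d: LHS [L^2 M T^-2], RHS [M T^-2] ✗

Expression (B) W = F/d is dimensionally incorrect.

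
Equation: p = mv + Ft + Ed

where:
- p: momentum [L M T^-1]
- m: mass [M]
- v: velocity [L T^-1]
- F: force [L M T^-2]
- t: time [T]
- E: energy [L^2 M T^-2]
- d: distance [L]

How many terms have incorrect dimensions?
1

LHS p: [L M T^-1]
- mv: [L M T^-1] ✓
- Ft: [L M T^-1] ✓
- Ed: [L^3 M T^-2] ✗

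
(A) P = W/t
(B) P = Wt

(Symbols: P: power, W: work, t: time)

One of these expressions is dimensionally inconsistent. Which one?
(B)

(A) P = W/t: LHS [L^2 M T^-3], RHS [L^2 M T^-3] ✓
(B) P = Wt: LHS [L^2 M T^-3], RHS [L^2 M T^-1] ✗

Expression (B) P = Wt is dimensionally incorrect.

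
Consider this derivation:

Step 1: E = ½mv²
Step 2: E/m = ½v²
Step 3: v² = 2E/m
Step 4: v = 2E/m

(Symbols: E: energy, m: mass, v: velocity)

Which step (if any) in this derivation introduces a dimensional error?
Step 4

Step 1: E = ½mv² → LHS [L^2 M T^-2], RHS [L^2 M T^-2] ✓
Step 2: E/m = ½v² → LHS [L^2 T^-2], RHS [L^2 T^-2] ✓
Step 3: v² = 2E/m → LHS [L^2 T^-2], RHS [L^2 T^-2] ✓
Step 4: v = 2E/m → LHS [L T^-1], RHS [L^2 T^-2] ✗

The first dimensional inconsistency appears in step 4: v = 2E/m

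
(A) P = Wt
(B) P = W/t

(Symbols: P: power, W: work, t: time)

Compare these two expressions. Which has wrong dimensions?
(A)

(A) P = Wt: LHS [L^2 M T^-3], RHS [L^2 M T^-1] ✗
(B) P = W/t: LHS [L^2 M T^-3], RHS [L^2 M T^-3] ✓

Expression (A) P = Wt is dimensionally incorrect.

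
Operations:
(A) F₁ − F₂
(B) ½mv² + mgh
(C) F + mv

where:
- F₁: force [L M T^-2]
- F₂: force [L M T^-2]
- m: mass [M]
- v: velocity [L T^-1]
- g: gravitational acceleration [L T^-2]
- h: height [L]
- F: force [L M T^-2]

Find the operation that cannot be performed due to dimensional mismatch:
(C) F + mv

(A) F₁ − F₂: F₁ [L M T^-2] and F₂ [L M T^-2] — same dimensions ✓
(B) ½mv² + mgh: ½mv² [L^2 M T^-2] and mgh [L^2 M T^-2] — same dimensions ✓
(C) F + mv: F [L M T^-2] and mv [L M T^-1] — different dimensions cannot be added/subtracted ✗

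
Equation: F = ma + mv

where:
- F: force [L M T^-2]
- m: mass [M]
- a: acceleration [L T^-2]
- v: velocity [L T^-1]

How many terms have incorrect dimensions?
1

LHS F: [L M T^-2]
- ma: [L M T^-2] ✓
- mv: [L M T^-1] ✗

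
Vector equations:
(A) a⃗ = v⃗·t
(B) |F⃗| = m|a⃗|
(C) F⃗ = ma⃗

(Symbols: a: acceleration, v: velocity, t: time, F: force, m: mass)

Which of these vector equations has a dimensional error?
(A) a⃗ = v⃗·t

(A) a⃗ = v⃗·t: LHS [L T^-2], RHS [L] ✗ — acceleration is velocity per time; should be v⃗/t
(B) |F⃗| = m|a⃗|: LHS [L M T^-2], RHS [L M T^-2] ✓ — magnitudes of vectors are scalars
(C) F⃗ = ma⃗: LHS [L M T^-2], RHS [L M T^-2] ✓ — Force and acceleration are vectors, mass is a scalar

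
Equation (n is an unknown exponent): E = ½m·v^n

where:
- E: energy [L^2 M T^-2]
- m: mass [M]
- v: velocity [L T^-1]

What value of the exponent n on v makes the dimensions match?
n = 2

E has dimensions [L^2 M T^-2]; v has dimensions [L T^-1].
The rest of the RHS has dimensions [M], so v^n must supply [L^2 T^-2].
With n = 2: ½m·v^2 has dimensions [L^2 M T^-2], matching the LHS ✓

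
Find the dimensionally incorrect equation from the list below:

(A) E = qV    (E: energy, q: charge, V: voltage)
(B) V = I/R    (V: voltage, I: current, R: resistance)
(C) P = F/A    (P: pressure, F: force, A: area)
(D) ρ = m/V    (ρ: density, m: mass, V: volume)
(B) V = I/R

The equation (B) V = I/R is dimensionally incorrect.

LHS (V): [I^-1 L^2 M T^-3]
RHS (I/R): [I^3 L^-2 M^-1 T^3] ✗

The dimensions do not match. The other three equations balance.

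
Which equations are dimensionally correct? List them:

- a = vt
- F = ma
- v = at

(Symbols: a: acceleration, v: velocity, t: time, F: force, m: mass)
Dimensionally correct: F = ma, v = at
Dimensionally incorrect: a = vt
Ordered (correct first, then incorrect): F = ma, v = at, a = vt

- a = vt: LHS [L T^-2], RHS [L] → incorrect ✗
- F = ma: LHS [L M T^-2], RHS [L M T^-2] → correct ✓
- v = at: LHS [L T^-1], RHS [L T^-1] → correct ✓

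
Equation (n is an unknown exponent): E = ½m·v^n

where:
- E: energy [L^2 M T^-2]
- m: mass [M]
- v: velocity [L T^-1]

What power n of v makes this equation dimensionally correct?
n = 2

E has dimensions [L^2 M T^-2]; v has dimensions [L T^-1].
The rest of the RHS has dimensions [M], so v^n must supply [L^2 T^-2].
With n = 2: ½m·v^2 has dimensions [L^2 M T^-2], matching the LHS ✓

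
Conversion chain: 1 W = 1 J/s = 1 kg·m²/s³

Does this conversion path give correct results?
The chain is correct (no errors).

Correct: Watt is Joule per second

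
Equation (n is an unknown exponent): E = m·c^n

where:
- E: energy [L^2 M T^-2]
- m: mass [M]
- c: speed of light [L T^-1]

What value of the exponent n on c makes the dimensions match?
n = 2

E has dimensions [L^2 M T^-2]; c has dimensions [L T^-1].
The rest of the RHS has dimensions [M], so c^n must supply [L^2 T^-2].
With n = 2: m·c^2 has dimensions [L^2 M T^-2], matching the LHS ✓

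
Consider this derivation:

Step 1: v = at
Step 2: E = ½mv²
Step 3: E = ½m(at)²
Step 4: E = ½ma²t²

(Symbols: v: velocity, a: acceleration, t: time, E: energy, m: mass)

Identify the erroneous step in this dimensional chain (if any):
No step introduces an error — all steps are dimensionally consistent.

Step 1: v = at → LHS [L T^-1], RHS [L T^-1] ✓
Step 2: E = ½mv² → LHS [L^2 M T^-2], RHS [L^2 M T^-2] ✓
Step 3: E = ½m(at)² → LHS [L^2 M T^-2], RHS [L^2 M T^-2] ✓
Step 4: E = ½ma²t² → LHS [L^2 M T^-2], RHS [L^2 M T^-2] ✓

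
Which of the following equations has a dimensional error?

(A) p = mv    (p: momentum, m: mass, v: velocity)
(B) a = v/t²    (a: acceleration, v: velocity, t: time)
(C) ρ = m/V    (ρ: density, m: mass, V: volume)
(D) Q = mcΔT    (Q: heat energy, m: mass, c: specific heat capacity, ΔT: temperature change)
(B) a = v/t²

The equation (B) a = v/t² is dimensionally incorrect.

LHS (a): [L T^-2]
RHS (v/t²): [L T^-3] ✗

The dimensions do not match. The other three equations balance.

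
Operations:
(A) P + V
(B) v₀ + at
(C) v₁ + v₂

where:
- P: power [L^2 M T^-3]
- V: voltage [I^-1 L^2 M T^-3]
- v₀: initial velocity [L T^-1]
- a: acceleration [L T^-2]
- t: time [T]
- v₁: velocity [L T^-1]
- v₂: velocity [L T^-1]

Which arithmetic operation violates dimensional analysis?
(A) P + V

(A) P + V: P [L^2 M T^-3] and V [I^-1 L^2 M T^-3] — different dimensions cannot be added/subtracted ✗
(B) v₀ + at: v₀ [L T^-1] and at [L T^-1] — same dimensions ✓
(C) v₁ + v₂: v₁ [L T^-1] and v₂ [L T^-1] — same dimensions ✓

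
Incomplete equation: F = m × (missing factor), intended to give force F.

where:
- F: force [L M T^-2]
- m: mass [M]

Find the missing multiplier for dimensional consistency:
a (acceleration), dimensions [L T^-2]

F has dimensions [L M T^-2] and m has dimensions [M].
The missing factor must have dimensions [L M T^-2] / [M] = [L T^-2], i.e. acceleration (a).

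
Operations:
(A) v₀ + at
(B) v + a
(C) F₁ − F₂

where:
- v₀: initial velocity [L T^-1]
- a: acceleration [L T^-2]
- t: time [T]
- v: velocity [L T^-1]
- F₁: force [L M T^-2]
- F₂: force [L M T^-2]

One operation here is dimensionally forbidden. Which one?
(B) v + a

(A) v₀ + at: v₀ [L T^-1] and at [L T^-1] — same dimensions ✓
(B) v + a: v [L T^-1] and a [L T^-2] — different dimensions cannot be added/subtracted ✗
(C) F₁ − F₂: F₁ [L M T^-2] and F₂ [L M T^-2] — same dimensions ✓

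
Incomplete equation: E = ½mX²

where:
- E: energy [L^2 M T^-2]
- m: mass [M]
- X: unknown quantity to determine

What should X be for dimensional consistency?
X = v (velocity), dimensions [L T^-1]

E has dimensions [L^2 M T^-2]; the rest of the RHS (½m) has dimensions [M].
So X² must have dimensions [L^2 T^-2], i.e. X has dimensions [L T^-1] — X = v (velocity).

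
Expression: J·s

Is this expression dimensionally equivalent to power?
No

The expression J·s has dimensions [L^2 M T^-1], but power has dimensions [L^2 M T^-3].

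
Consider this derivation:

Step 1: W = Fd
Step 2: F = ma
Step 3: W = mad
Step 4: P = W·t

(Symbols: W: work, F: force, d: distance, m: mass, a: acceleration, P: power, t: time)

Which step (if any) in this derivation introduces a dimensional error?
Step 4

Step 1: W = Fd → LHS [L^2 M T^-2], RHS [L^2 M T^-2] ✓
Step 2: F = ma → LHS [L M T^-2], RHS [L M T^-2] ✓
Step 3: W = mad → LHS [L^2 M T^-2], RHS [L^2 M T^-2] ✓
Step 4: P = W·t → LHS [L^2 M T^-3], RHS [L^2 M T^-1] ✗

The first dimensional inconsistency appears in step 4: P = W·t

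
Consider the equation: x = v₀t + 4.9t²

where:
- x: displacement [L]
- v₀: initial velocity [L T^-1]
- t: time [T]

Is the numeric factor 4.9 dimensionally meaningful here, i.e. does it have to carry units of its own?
Yes

x has dimensions [L], while t² alone has dimensions [T^2]. For the equation to balance, the factor 4.9 must carry dimensions [L T^-2] — it is a dimensional constant (a numerical value of a physical quantity with its units suppressed), not a pure number.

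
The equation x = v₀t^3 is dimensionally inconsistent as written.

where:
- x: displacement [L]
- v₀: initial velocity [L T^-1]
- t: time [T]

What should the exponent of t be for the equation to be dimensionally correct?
The exponent of t should be 1: x = v₀t

The LHS x has dimensions [L]; t has dimensions [T].
As written, the RHS v₀t^3 (exponent 3 on t) has dimensions [L T^2], which does not match.
With exponent 1, the RHS v₀t has dimensions [L], matching the LHS.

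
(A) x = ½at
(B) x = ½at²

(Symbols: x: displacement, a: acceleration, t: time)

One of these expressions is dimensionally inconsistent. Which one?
(A)

(A) x = ½at: LHS [L], RHS [L T^-1] ✗
(B) x = ½at²: LHS [L], RHS [L] ✓

Expression (A) x = ½at is dimensionally incorrect.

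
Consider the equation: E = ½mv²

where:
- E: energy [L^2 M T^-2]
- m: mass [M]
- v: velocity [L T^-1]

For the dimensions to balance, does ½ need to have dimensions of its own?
No

E has dimensions [L^2 M T^-2] and mv² already has dimensions [L^2 M T^-2], so the equation balances without ½ contributing any dimensions. ½ is a pure (dimensionless) number; changing or removing it would not affect dimensional consistency.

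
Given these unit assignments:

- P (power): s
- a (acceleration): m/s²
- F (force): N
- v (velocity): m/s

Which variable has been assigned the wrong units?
P

The variable P (power) should have units W, not s.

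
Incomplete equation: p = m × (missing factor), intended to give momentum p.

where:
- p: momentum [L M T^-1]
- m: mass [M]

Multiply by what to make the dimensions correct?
v (velocity), dimensions [L T^-1]

p has dimensions [L M T^-1] and m has dimensions [M].
The missing factor must have dimensions [L M T^-1] / [M] = [L T^-1], i.e. velocity (v).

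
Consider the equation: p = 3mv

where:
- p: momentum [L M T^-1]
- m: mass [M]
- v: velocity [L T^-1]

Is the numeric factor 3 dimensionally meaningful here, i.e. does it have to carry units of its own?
No

p has dimensions [L M T^-1] and mv already has dimensions [L M T^-1], so the equation balances without 3 contributing any dimensions. 3 is a pure (dimensionless) number; changing or removing it would not affect dimensional consistency.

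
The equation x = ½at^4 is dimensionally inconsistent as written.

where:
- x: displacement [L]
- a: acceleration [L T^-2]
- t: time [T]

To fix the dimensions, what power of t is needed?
The exponent of t should be 2: x = ½at^2

The LHS x has dimensions [L]; t has dimensions [T].
As written, the RHS ½at^4 (exponent 4 on t) has dimensions [L T^2], which does not match.
With exponent 2, the RHS ½at^2 has dimensions [L], matching the LHS.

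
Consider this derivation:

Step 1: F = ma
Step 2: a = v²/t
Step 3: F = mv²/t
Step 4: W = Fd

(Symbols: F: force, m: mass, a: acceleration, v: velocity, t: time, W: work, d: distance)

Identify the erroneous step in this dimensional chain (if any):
Step 2

Step 1: F = ma → LHS [L M T^-2], RHS [L M T^-2] ✓
Step 2: a = v²/t → LHS [L T^-2], RHS [L^2 T^-3] ✗

The first dimensional inconsistency appears in step 2: a = v²/t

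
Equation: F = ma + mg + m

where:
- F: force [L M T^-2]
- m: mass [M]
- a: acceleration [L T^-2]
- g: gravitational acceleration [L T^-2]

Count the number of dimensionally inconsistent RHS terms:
1

LHS F: [L M T^-2]
- ma: [L M T^-2] ✓
- mg: [L M T^-2] ✓
- m: [M] ✗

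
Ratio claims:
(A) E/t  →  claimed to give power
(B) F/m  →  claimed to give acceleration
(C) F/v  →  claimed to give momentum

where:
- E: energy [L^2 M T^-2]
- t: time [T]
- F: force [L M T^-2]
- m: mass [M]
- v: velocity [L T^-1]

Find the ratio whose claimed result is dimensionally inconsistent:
(C) F/v does not give momentum

(A) E/t: [L^2 M T^-3] = power [L^2 M T^-3] ✓
(B) F/m: [L T^-2] = acceleration [L T^-2] ✓
(C) F/v: [M T^-1] ≠ momentum [L M T^-1] ✗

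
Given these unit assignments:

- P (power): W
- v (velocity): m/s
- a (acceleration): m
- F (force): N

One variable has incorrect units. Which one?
a

The variable a (acceleration) should have units m/s², not m.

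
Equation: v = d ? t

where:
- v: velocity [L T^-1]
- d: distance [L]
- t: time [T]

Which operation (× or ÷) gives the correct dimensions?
division (÷): v = d ÷ t

v [L T^-1]; d [L]; t [T].
d × t → [L T] ✗
d ÷ t → [L T^-1] ✓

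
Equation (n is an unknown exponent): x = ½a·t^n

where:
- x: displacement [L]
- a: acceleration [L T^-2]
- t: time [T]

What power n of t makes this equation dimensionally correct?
n = 2

x has dimensions [L]; t has dimensions [T].
The rest of the RHS has dimensions [L T^-2], so t^n must supply [T^2].
With n = 2: ½a·t^2 has dimensions [L], matching the LHS ✓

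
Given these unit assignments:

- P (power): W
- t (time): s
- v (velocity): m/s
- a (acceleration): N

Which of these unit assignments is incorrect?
a

The variable a (acceleration) should have units m/s², not N.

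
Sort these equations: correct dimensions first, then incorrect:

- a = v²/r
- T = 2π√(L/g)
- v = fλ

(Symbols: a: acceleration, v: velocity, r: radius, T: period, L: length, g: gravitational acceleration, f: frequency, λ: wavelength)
Dimensionally correct: a = v²/r, T = 2π√(L/g), v = fλ
Dimensionally incorrect: none
Ordered (correct first, then incorrect): a = v²/r, T = 2π√(L/g), v = fλ

- a = v²/r: LHS [L T^-2], RHS [L T^-2] → correct ✓
- T = 2π√(L/g): LHS [T], RHS [T] → correct ✓
- v = fλ: LHS [L T^-1], RHS [L T^-1] → correct ✓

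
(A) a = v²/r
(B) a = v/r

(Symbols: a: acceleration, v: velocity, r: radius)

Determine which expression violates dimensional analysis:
(B)

(A) a = v²/r: LHS [L T^-2], RHS [L T^-2] ✓
(B) a = v/r: LHS [L T^-2], RHS [T^-1] ✗

Expression (B) a = v/r is dimensionally incorrect.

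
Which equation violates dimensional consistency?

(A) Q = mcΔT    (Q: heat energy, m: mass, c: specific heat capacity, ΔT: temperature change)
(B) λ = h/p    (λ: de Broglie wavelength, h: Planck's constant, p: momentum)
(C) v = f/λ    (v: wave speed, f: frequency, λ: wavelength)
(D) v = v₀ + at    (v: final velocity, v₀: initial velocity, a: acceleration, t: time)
(C) v = f/λ

The equation (C) v = f/λ is dimensionally incorrect.

LHS (v): [L T^-1]
RHS (f/λ): [L^-1 T^-1] ✗

The dimensions do not match. The other three equations balance.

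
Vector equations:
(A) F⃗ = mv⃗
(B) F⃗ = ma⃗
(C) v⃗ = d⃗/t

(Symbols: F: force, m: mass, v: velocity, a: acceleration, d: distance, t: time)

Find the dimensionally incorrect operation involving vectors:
(A) F⃗ = mv⃗

(A) F⃗ = mv⃗: LHS [L M T^-2], RHS [L M T^-1] ✗ — mass times velocity is momentum, not force; should be ma⃗
(B) F⃗ = ma⃗: LHS [L M T^-2], RHS [L M T^-2] ✓ — Force and acceleration are vectors, mass is a scalar
(C) v⃗ = d⃗/t: LHS [L T^-1], RHS [L T^-1] ✓ — displacement (vector) divided by time (scalar)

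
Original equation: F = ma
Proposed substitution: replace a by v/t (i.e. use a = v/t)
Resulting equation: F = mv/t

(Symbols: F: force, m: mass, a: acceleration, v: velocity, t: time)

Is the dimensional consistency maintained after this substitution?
Yes

[a] = [L T^-2] and [v/t] = [L T^-2]. These match, so the substitution replaces a quantity by one of the same dimensions and the result F = mv/t has LHS [L M T^-2] vs RHS [L M T^-2] — still consistent.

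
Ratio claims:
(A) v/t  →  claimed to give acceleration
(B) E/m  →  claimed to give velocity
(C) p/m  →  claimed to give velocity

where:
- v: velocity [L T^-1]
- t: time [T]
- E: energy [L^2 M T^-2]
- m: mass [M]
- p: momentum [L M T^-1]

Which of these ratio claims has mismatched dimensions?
(B) E/m does not give velocity

(A) v/t: [L T^-2] = acceleration [L T^-2] ✓
(B) E/m: [L^2 T^-2] ≠ velocity [L T^-1] ✗
(C) p/m: [L T^-1] = velocity [L T^-1] ✓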